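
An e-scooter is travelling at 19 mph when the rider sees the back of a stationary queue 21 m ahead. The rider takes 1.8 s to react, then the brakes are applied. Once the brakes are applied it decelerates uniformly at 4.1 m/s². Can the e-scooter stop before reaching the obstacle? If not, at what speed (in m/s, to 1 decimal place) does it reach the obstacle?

No — it strikes the obstacle at 5.0 m/s

19 mph × 0.44704 = 8.4938 m/s.
Reaction distance = 8.4938 × 1.8 = 15.289 m.
Braking distance needed to stop: v²/(2a) = 72.145 / 8.200 = 8.798 m, so total needed = 15.289 + 8.798 = 24.087 m > 21 m — it cannot stop.
Distance remaining when braking begins: 21 − 15.289 = 5.711 m.
v² = v₀² − 2a·d = 72.145 − 2 × 4.100 × 5.711 = 25.315 m²/s².
v = √25.315 = 5.031 m/s.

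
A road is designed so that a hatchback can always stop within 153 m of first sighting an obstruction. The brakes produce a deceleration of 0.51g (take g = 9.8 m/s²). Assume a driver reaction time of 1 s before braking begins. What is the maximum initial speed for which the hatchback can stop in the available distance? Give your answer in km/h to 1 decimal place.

a = 0.51 × 9.8 = 4.998 m/s².
Stopping distance: v·t_r + v²/(2a) = 153 with t_r = 1 s and a = 4.998 m/s².
So v² + 9.996 v − 1529.39 = 0.
Positive root: v = −a·t_r + √((a·t_r)² + 2a·d) = −4.998 + √(24.980 + 1529.39) = 34.4275 m/s.
34.4275 m/s × 3.6 = 123.939 km/h.

Maximum speed ≈ 123.9 km/h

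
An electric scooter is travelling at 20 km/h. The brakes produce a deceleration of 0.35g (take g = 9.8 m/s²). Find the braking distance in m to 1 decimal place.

Braking distance ≈ 4.5 m

20 km/h ÷ 3.6 = 5.5556 m/s.
a = 0.35 × 9.8 = 3.430 m/s².
Braking distance = v²/(2a) = 5.5556² / (2 × 3.430) = 30.865 / 6.860 = 4.499 m.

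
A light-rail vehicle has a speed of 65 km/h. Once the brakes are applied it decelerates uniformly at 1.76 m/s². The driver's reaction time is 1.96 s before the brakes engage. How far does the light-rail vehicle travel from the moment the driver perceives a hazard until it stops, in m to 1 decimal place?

65 km/h ÷ 3.6 = 18.0556 m/s.
Reaction distance = v·t_r = 18.0556 × 1.96 = 35.389 m.
Braking distance = v²/(2a) = 18.0556² / (2 × 1.760) = 326.005 / 3.520 = 92.615 m.
Total = 35.389 + 92.615 = 128.004 m.

Total stopping distance ≈ 128.0 m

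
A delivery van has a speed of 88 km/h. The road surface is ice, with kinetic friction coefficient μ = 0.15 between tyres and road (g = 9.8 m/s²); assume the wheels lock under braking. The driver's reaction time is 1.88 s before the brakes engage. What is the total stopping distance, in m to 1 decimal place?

Total stopping distance ≈ 249.2 m

88 km/h ÷ 3.6 = 24.4444 m/s.
a = μg = 0.15 × 9.8 = 1.470 m/s².
Reaction distance = v·t_r = 24.4444 × 1.88 = 45.955 m.
Braking distance = v²/(2a) = 24.4444² / (2 × 1.470) = 597.529 / 2.940 = 203.241 m.
Total = 45.955 + 203.241 = 249.196 m.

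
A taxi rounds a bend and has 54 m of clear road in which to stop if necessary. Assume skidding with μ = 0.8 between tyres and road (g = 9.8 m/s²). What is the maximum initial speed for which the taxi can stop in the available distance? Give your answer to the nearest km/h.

Maximum speed ≈ 105 km/h

a = μg = 0.8 × 9.8 = 7.840 m/s².
v²/(2a) = d ⇒ v = √(2 × 7.840 × 54) = √846.72 = 29.0985 m/s.
29.0985 m/s × 3.6 = 104.755 km/h.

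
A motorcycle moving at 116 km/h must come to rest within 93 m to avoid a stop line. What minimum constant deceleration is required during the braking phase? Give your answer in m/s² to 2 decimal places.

Required deceleration ≈ 5.58 m/s²

116 km/h ÷ 3.6 = 32.2222 m/s.
v² = 2a·d ⇒ a = v²/(2d) = 32.2222² / (2 × 93.000) = 1038.270 / 186.000 = 5.5821 m/s².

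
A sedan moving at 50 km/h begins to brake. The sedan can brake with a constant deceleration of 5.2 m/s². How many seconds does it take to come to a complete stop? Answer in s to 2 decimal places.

Braking time ≈ 2.67 s

50 km/h ÷ 3.6 = 13.8889 m/s.
Braking time = v/a = 13.8889 / 5.200 = 2.671 s.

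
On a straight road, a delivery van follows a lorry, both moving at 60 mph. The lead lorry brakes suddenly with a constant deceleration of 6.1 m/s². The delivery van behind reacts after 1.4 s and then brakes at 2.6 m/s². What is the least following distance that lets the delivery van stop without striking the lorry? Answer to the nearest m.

Minimum gap ≈ 117 m

60 mph × 0.44704 = 26.8224 m/s.
Leader travels v²/(2a_L) = 719.441 / 12.200 = 58.971 m before stopping.
Follower covers v·t_r = 26.8224 × 1.4 = 37.551 m while reacting, then v²/(2a_F) = 719.441 / 5.200 = 138.354 m while braking, for a total of 37.551 + 138.354 = 175.905 m.
Since a_F ≤ a_L and the follower starts braking later, the follower is never slower than the leader, so the closest approach is when both have stopped.
Minimum gap = 175.905 − 58.971 = 116.934 m.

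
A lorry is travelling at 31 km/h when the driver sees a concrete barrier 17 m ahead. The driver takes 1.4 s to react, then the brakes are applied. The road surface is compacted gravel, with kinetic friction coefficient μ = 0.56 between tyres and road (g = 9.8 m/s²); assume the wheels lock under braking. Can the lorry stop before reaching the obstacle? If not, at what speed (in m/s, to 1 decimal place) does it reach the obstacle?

31 km/h ÷ 3.6 = 8.6111 m/s.
a = μg = 0.56 × 9.8 = 5.488 m/s².
Reaction distance = 8.6111 × 1.4 = 12.056 m.
Braking distance needed to stop: v²/(2a) = 74.151 / 10.976 = 6.756 m, so total needed = 12.056 + 6.756 = 18.812 m > 17 m — it cannot stop.
Distance remaining when braking begins: 17 − 12.056 = 4.944 m.
v² = v₀² − 2a·d = 74.151 − 2 × 5.488 × 4.944 = 19.886 m²/s².
v = √19.886 = 4.459 m/s.

No — it strikes the obstacle at 4.5 m/s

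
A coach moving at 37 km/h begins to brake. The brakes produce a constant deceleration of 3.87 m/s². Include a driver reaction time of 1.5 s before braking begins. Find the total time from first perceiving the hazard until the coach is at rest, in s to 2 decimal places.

37 km/h ÷ 3.6 = 10.2778 m/s.
Braking time = v/a = 10.2778 / 3.870 = 2.656 s.
Total = 1.5 + 2.656 = 4.156 s.

Total time ≈ 4.16 s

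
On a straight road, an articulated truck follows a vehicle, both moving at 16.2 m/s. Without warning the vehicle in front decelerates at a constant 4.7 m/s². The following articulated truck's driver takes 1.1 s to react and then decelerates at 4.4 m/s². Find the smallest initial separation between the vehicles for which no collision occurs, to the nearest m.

Leader travels v²/(2a_L) = 262.440 / 9.400 = 27.919 m before stopping.
Follower covers v·t_r = 16.2000 × 1.1 = 17.820 m while reacting, then v²/(2a_F) = 262.440 / 8.800 = 29.823 m while braking, for a total of 17.820 + 29.823 = 47.643 m.
Since a_F ≤ a_L and the follower starts braking later, the follower is never slower than the leader, so the closest approach is when both have stopped.
Minimum gap = 47.643 − 27.919 = 19.724 m.

Minimum gap ≈ 20 m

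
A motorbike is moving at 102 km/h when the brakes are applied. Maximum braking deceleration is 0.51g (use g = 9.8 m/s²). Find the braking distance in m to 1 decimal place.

102 km/h ÷ 3.6 = 28.3333 m/s.
a = 0.51 × 9.8 = 4.998 m/s².
Braking distance = v²/(2a) = 28.3333² / (2 × 4.998) = 802.776 / 9.996 = 80.310 m.

Braking distance ≈ 80.3 m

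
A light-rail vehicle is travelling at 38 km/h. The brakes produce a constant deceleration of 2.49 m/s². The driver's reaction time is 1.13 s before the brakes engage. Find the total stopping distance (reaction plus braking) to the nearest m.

Total stopping distance ≈ 34 m

38 km/h ÷ 3.6 = 10.5556 m/s.
Reaction distance = v·t_r = 10.5556 × 1.13 = 11.928 m.
Braking distance = v²/(2a) = 10.5556² / (2 × 2.490) = 111.421 / 4.980 = 22.374 m.
Total = 11.928 + 22.374 = 34.302 m.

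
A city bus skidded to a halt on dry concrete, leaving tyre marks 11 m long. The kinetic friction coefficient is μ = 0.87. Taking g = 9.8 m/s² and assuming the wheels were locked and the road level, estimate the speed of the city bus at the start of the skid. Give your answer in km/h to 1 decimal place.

Deceleration a = μg = 0.87 × 9.8 = 8.526 m/s².
v = √(2a·d) = √(2 × 8.526 × 11) = √187.572 = 13.6957 m/s.
= 13.6957 × 3.6 = 49.305 km/h.

Initial speed ≈ 49.3 km/h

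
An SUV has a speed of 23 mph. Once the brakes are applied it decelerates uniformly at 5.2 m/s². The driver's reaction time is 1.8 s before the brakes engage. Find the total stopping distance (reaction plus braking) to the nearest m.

Total stopping distance ≈ 29 m

23 mph × 0.44704 = 10.2819 m/s.
Reaction distance = v·t_r = 10.2819 × 1.8 = 18.507 m.
Braking distance = v²/(2a) = 10.2819² / (2 × 5.200) = 105.717 / 10.400 = 10.165 m.
Total = 18.507 + 10.165 = 28.672 m.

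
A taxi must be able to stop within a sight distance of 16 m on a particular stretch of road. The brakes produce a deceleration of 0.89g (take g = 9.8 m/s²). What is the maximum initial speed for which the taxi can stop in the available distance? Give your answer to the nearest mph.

Maximum speed ≈ 37 mph

a = 0.89 × 9.8 = 8.722 m/s².
v²/(2a) = d ⇒ v = √(2 × 8.722 × 16) = √279.10 = 16.7063 m/s.
16.7063 m/s ÷ 0.44704 = 37.371 mph.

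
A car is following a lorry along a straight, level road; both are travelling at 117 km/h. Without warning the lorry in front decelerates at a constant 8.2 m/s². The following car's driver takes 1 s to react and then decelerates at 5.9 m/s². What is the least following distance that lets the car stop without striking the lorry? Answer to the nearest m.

Minimum gap ≈ 58 m

117 km/h ÷ 3.6 = 32.5000 m/s.
Leader travels v²/(2a_L) = 1056.250 / 16.400 = 64.405 m before stopping.
Follower covers v·t_r = 32.5000 × 1 = 32.500 m while reacting, then v²/(2a_F) = 1056.250 / 11.800 = 89.513 m while braking, for a total of 32.500 + 89.513 = 122.013 m.
Since a_F ≤ a_L and the follower starts braking later, the follower is never slower than the leader, so the closest approach is when both have stopped.
Minimum gap = 122.013 − 64.405 = 57.608 m.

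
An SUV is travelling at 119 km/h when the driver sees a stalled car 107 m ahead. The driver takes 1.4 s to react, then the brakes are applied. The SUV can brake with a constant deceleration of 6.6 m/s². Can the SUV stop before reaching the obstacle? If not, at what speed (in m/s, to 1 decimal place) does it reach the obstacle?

No — it strikes the obstacle at 17.1 m/s

119 km/h ÷ 3.6 = 33.0556 m/s.
Reaction distance = 33.0556 × 1.4 = 46.278 m.
Braking distance needed to stop: v²/(2a) = 1092.673 / 13.200 = 82.778 m, so total needed = 46.278 + 82.778 = 129.056 m > 107 m — it cannot stop.
Distance remaining when braking begins: 107 − 46.278 = 60.722 m.
v² = v₀² − 2a·d = 1092.673 − 2 × 6.600 × 60.722 = 291.143 m²/s².
v = √291.143 = 17.063 m/s.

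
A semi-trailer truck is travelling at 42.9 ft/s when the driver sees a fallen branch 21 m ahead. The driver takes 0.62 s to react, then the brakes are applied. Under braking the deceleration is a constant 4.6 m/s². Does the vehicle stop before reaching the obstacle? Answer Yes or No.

No

42.9 ft/s × 0.3048 = 13.0759 m/s.
Reaction distance = 13.0759 × 0.62 = 8.107 m.
Braking distance = v²/(2a) = 170.979 / 9.200 = 18.585 m.
Total stopping distance = 8.107 + 18.585 = 26.692 m, vs 21 m available — it cannot stop in time and overshoots by 26.692 − 21 = 5.692 m.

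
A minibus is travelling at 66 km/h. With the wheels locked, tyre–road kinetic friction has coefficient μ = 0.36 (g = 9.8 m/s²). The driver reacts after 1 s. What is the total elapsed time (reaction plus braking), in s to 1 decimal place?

Total time ≈ 6.2 s

66 km/h ÷ 3.6 = 18.3333 m/s.
a = μg = 0.36 × 9.8 = 3.528 m/s².
Braking time = v/a = 18.3333 / 3.528 = 5.197 s.
Total = 1 + 5.197 = 6.197 s.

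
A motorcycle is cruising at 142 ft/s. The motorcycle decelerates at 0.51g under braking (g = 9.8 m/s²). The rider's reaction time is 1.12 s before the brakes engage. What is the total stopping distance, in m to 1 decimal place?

142 ft/s × 0.3048 = 43.2816 m/s.
a = 0.51 × 9.8 = 4.998 m/s².
Reaction distance = v·t_r = 43.2816 × 1.12 = 48.475 m.
Braking distance = v²/(2a) = 43.2816² / (2 × 4.998) = 1873.297 / 9.996 = 187.405 m.
Total = 48.475 + 187.405 = 235.880 m.

Total stopping distance ≈ 235.9 m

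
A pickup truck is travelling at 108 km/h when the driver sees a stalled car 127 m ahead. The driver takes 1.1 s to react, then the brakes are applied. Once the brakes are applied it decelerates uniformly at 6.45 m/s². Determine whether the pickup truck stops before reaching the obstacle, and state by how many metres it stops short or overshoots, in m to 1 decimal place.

Yes — it stops 24.2 m short of the obstacle

108 km/h ÷ 3.6 = 30.0000 m/s.
Reaction distance = 30.0000 × 1.1 = 33.000 m.
Braking distance = v²/(2a) = 900.000 / 12.900 = 69.767 m.
Total stopping distance = 33.000 + 69.767 = 102.767 m, vs 127 m available — it stops with 127 − 102.767 = 24.233 m to spare.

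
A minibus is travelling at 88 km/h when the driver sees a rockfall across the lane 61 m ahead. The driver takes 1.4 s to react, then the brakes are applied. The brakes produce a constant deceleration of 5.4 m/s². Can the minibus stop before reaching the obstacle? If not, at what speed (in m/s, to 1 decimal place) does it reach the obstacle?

No — it strikes the obstacle at 17.6 m/s

88 km/h ÷ 3.6 = 24.4444 m/s.
Reaction distance = 24.4444 × 1.4 = 34.222 m.
Braking distance needed to stop: v²/(2a) = 597.529 / 10.800 = 55.327 m, so total needed = 34.222 + 55.327 = 89.549 m > 61 m — it cannot stop.
Distance remaining when braking begins: 61 − 34.222 = 26.778 m.
v² = v₀² − 2a·d = 597.529 − 2 × 5.400 × 26.778 = 308.327 m²/s².
v = √308.327 = 17.559 m/s.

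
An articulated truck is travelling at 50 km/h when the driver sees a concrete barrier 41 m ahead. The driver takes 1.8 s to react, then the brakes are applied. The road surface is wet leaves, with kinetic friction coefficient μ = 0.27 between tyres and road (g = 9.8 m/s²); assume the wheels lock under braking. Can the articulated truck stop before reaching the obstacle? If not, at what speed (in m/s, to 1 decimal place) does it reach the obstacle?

No — it strikes the obstacle at 10.4 m/s

50 km/h ÷ 3.6 = 13.8889 m/s.
a = μg = 0.27 × 9.8 = 2.646 m/s².
Reaction distance = 13.8889 × 1.8 = 25.000 m.
Braking distance needed to stop: v²/(2a) = 192.902 / 5.292 = 36.452 m, so total needed = 25.000 + 36.452 = 61.452 m > 41 m — it cannot stop.
Distance remaining when braking begins: 41 − 25.000 = 16.000 m.
v² = v₀² − 2a·d = 192.902 − 2 × 2.646 × 16.000 = 108.230 m²/s².
v = √108.230 = 10.403 m/s.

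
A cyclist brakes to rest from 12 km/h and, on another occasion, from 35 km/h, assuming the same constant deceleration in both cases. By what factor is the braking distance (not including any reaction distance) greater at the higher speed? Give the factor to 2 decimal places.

Braking distance d = v²/(2a), so with a fixed, d ∝ v².
Factor = (35/12)² = 2.9167² = 8.5071.

Factor ≈ 8.51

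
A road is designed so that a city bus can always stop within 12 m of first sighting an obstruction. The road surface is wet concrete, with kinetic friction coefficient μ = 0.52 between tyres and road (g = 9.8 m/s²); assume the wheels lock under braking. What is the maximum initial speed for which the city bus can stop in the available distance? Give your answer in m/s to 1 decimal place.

a = μg = 0.52 × 9.8 = 5.096 m/s².
v²/(2a) = d ⇒ v = √(2 × 5.096 × 12) = √122.30 = 11.0589 m/s.

Maximum speed ≈ 11.1 m/s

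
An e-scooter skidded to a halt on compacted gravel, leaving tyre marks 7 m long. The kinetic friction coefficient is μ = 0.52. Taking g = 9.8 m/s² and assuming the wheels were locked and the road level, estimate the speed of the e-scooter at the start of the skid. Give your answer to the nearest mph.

Initial speed ≈ 19 mph

Deceleration a = μg = 0.52 × 9.8 = 5.096 m/s².
v = √(2a·d) = √(2 × 5.096 × 7) = √71.344 = 8.4465 m/s.
= 8.4465 ÷ 0.44704 = 18.894 mph.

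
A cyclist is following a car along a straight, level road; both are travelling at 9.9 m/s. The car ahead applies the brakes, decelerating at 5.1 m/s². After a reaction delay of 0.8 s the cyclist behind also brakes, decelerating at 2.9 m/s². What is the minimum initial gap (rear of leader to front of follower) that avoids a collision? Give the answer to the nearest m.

Leader travels v²/(2a_L) = 98.010 / 10.200 = 9.609 m before stopping.
Follower covers v·t_r = 9.9000 × 0.8 = 7.920 m while reacting, then v²/(2a_F) = 98.010 / 5.800 = 16.898 m while braking, for a total of 7.920 + 16.898 = 24.818 m.
Since a_F ≤ a_L and the follower starts braking later, the follower is never slower than the leader, so the closest approach is when both have stopped.
Minimum gap = 24.818 − 9.609 = 15.209 m.

Minimum gap ≈ 15 m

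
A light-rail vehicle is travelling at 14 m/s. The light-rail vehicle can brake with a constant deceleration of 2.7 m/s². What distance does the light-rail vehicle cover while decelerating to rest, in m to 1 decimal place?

Braking distance = v²/(2a) = 14.0000² / (2 × 2.700) = 196.000 / 5.400 = 36.296 m.

Braking distance ≈ 36.3 m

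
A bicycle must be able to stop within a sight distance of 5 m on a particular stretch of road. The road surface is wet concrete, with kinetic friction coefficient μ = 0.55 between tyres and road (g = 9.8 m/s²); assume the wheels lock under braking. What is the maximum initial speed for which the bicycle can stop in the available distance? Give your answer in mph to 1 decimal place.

a = μg = 0.55 × 9.8 = 5.390 m/s².
v²/(2a) = d ⇒ v = √(2 × 5.390 × 5) = √53.90 = 7.3417 m/s.
7.3417 m/s ÷ 0.44704 = 16.423 mph.

Maximum speed ≈ 16.4 mph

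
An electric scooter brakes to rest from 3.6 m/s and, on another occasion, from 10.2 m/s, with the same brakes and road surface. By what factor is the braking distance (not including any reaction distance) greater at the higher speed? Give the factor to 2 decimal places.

Factor ≈ 8.03

Braking distance d = v²/(2a), so with a fixed, d ∝ v².
Factor = (10.2/3.6)² = 2.8333² = 8.0276.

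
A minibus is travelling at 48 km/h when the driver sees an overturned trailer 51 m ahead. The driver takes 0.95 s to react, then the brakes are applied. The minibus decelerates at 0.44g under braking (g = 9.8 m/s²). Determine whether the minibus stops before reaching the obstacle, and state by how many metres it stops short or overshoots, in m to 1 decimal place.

48 km/h ÷ 3.6 = 13.3333 m/s.
a = 0.44 × 9.8 = 4.312 m/s².
Reaction distance = 13.3333 × 0.95 = 12.667 m.
Braking distance = v²/(2a) = 177.777 / 8.624 = 20.614 m.
Total stopping distance = 12.667 + 20.614 = 33.281 m, vs 51 m available — it stops with 51 − 33.281 = 17.719 m to spare.

Yes — it stops 17.7 m short of the obstacle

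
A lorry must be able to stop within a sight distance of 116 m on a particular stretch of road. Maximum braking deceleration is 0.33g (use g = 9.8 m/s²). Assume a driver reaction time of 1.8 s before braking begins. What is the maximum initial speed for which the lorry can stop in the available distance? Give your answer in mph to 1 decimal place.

Maximum speed ≈ 49.6 mph

a = 0.33 × 9.8 = 3.234 m/s².
Stopping distance: v·t_r + v²/(2a) = 116 with t_r = 1.8 s and a = 3.234 m/s².
So v² + 11.642 v − 750.29 = 0.
Positive root: v = −a·t_r + √((a·t_r)² + 2a·d) = −5.821 + √(33.884 + 750.29) = 22.1821 m/s.
22.1821 m/s ÷ 0.44704 = 49.620 mph.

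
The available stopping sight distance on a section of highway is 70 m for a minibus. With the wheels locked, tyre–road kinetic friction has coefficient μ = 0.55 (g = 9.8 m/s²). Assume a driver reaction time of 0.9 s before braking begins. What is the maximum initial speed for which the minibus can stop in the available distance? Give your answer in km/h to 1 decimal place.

Maximum speed ≈ 83.0 km/h

a = μg = 0.55 × 9.8 = 5.390 m/s².
Stopping distance: v·t_r + v²/(2a) = 70 with t_r = 0.9 s and a = 5.390 m/s².
So v² + 9.702 v − 754.60 = 0.
Positive root: v = −a·t_r + √((a·t_r)² + 2a·d) = −4.851 + √(23.532 + 754.60) = 23.0440 m/s.
23.0440 m/s × 3.6 = 82.958 km/h.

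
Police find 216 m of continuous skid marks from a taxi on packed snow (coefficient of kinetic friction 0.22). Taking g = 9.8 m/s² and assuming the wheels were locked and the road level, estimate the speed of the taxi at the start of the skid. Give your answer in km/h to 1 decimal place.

Initial speed ≈ 109.9 km/h

Deceleration a = μg = 0.22 × 9.8 = 2.156 m/s².
v = √(2a·d) = √(2 × 2.156 × 216) = √931.392 = 30.5187 m/s.
= 30.5187 × 3.6 = 109.867 km/h.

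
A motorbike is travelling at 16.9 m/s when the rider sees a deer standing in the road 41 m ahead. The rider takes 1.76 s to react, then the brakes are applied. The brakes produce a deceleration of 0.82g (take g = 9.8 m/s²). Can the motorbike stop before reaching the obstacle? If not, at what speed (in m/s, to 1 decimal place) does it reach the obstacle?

No — it strikes the obstacle at 10.2 m/s

a = 0.82 × 9.8 = 8.036 m/s².
Reaction distance = 16.9000 × 1.76 = 29.744 m.
Braking distance needed to stop: v²/(2a) = 285.610 / 16.072 = 17.771 m, so total needed = 29.744 + 17.771 = 47.515 m > 41 m — it cannot stop.
Distance remaining when braking begins: 41 − 29.744 = 11.256 m.
v² = v₀² − 2a·d = 285.610 − 2 × 8.036 × 11.256 = 104.704 m²/s².
v = √104.704 = 10.232 m/s.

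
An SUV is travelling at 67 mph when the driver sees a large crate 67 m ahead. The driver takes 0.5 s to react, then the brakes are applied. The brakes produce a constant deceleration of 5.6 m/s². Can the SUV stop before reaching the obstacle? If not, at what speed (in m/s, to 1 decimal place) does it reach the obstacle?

67 mph × 0.44704 = 29.9517 m/s.
Reaction distance = 29.9517 × 0.5 = 14.976 m.
Braking distance needed to stop: v²/(2a) = 897.104 / 11.200 = 80.099 m, so total needed = 14.976 + 80.099 = 95.075 m > 67 m — it cannot stop.
Distance remaining when braking begins: 67 − 14.976 = 52.024 m.
v² = v₀² − 2a·d = 897.104 − 2 × 5.600 × 52.024 = 314.435 m²/s².
v = √314.435 = 17.732 m/s.

No — it strikes the obstacle at 17.7 m/s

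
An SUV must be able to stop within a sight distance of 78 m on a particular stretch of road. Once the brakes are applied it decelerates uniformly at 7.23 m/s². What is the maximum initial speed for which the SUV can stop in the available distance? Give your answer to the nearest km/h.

Maximum speed ≈ 121 km/h

v²/(2a) = d ⇒ v = √(2 × 7.230 × 78) = √1127.88 = 33.5839 m/s.
33.5839 m/s × 3.6 = 120.902 km/h.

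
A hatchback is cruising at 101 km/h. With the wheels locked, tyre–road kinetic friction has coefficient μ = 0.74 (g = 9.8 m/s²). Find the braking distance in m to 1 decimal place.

101 km/h ÷ 3.6 = 28.0556 m/s.
a = μg = 0.74 × 9.8 = 7.252 m/s².
Braking distance = v²/(2a) = 28.0556² / (2 × 7.252) = 787.117 / 14.504 = 54.269 m.

Braking distance ≈ 54.3 m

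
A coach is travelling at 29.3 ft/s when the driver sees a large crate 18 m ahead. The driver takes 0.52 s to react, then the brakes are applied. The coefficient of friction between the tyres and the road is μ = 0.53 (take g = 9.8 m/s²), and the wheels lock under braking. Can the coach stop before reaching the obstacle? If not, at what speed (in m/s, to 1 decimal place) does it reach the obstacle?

29.3 ft/s × 0.3048 = 8.9306 m/s.
a = μg = 0.53 × 9.8 = 5.194 m/s².
Reaction distance = 8.9306 × 0.52 = 4.644 m.
Braking distance = v²/(2a) = 79.756 / 10.388 = 7.678 m.
Total stopping distance = 4.644 + 7.678 = 12.322 m, vs 18 m available — it stops with 18 − 12.322 = 5.678 m to spare.

Yes — it stops about 5.7 m short of the obstacle, so it never reaches it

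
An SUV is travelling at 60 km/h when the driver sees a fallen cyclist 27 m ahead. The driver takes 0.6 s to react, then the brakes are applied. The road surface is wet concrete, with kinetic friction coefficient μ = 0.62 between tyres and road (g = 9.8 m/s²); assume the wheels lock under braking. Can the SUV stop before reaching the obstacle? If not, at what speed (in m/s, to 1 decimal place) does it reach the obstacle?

60 km/h ÷ 3.6 = 16.6667 m/s.
a = μg = 0.62 × 9.8 = 6.076 m/s².
Reaction distance = 16.6667 × 0.6 = 10.000 m.
Braking distance needed to stop: v²/(2a) = 277.779 / 12.152 = 22.859 m, so total needed = 10.000 + 22.859 = 32.859 m > 27 m — it cannot stop.
Distance remaining when braking begins: 27 − 10.000 = 17.000 m.
v² = v₀² − 2a·d = 277.779 − 2 × 6.076 × 17.000 = 71.195 m²/s².
v = √71.195 = 8.438 m/s.

No — it strikes the obstacle at 8.4 m/s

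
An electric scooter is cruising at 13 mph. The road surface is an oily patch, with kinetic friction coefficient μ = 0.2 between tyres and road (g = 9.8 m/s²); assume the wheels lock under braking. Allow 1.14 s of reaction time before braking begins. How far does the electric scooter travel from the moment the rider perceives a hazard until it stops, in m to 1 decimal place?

13 mph × 0.44704 = 5.8115 m/s.
a = μg = 0.2 × 9.8 = 1.960 m/s².
Reaction distance = v·t_r = 5.8115 × 1.14 = 6.625 m.
Braking distance = v²/(2a) = 5.8115² / (2 × 1.960) = 33.774 / 3.920 = 8.616 m.
Total = 6.625 + 8.616 = 15.241 m.

Total stopping distance ≈ 15.2 m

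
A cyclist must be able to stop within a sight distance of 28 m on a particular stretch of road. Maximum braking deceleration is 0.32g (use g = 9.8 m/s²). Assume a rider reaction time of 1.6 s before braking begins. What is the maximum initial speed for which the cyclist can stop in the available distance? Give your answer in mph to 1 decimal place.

Maximum speed ≈ 20.5 mph

a = 0.32 × 9.8 = 3.136 m/s².
Stopping distance: v·t_r + v²/(2a) = 28 with t_r = 1.6 s and a = 3.136 m/s².
So v² + 10.035 v − 175.62 = 0.
Positive root: v = −a·t_r + √((a·t_r)² + 2a·d) = −5.018 + √(25.180 + 175.62) = 9.1524 m/s.
9.1524 m/s ÷ 0.44704 = 20.473 mph.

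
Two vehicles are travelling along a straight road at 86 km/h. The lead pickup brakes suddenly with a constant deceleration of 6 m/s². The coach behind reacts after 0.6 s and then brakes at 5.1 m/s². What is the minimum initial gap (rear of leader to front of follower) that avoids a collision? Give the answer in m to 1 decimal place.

Minimum gap ≈ 22.7 m

86 km/h ÷ 3.6 = 23.8889 m/s.
Leader travels v²/(2a_L) = 570.680 / 12.000 = 47.557 m before stopping.
Follower covers v·t_r = 23.8889 × 0.6 = 14.333 m while reacting, then v²/(2a_F) = 570.680 / 10.200 = 55.949 m while braking, for a total of 14.333 + 55.949 = 70.282 m.
Since a_F ≤ a_L and the follower starts braking later, the follower is never slower than the leader, so the closest approach is when both have stopped.
Minimum gap = 70.282 − 47.557 = 22.725 m.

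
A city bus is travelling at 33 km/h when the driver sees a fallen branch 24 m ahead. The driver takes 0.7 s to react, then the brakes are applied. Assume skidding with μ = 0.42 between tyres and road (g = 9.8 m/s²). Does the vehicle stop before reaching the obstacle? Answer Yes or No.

Yes

33 km/h ÷ 3.6 = 9.1667 m/s.
a = μg = 0.42 × 9.8 = 4.116 m/s².
Reaction distance = 9.1667 × 0.7 = 6.417 m.
Braking distance = v²/(2a) = 84.028 / 8.232 = 10.207 m.
Total stopping distance = 6.417 + 10.207 = 16.624 m, vs 24 m available — it stops with 24 − 16.624 = 7.376 m to spare.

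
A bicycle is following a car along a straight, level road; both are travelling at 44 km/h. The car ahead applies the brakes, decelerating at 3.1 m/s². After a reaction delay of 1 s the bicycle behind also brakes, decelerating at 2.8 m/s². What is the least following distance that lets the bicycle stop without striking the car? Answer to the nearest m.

44 km/h ÷ 3.6 = 12.2222 m/s.
Leader travels v²/(2a_L) = 149.382 / 6.200 = 24.094 m before stopping.
Follower covers v·t_r = 12.2222 × 1 = 12.222 m while reacting, then v²/(2a_F) = 149.382 / 5.600 = 26.675 m while braking, for a total of 12.222 + 26.675 = 38.897 m.
Since a_F ≤ a_L and the follower starts braking later, the follower is never slower than the leader, so the closest approach is when both have stopped.
Minimum gap = 38.897 − 24.094 = 14.803 m.

Minimum gap ≈ 15 m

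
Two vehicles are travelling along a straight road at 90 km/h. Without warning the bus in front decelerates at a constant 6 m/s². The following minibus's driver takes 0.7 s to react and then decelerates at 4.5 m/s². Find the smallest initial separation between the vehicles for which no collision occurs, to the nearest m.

Minimum gap ≈ 35 m

90 km/h ÷ 3.6 = 25.0000 m/s.
Leader travels v²/(2a_L) = 625.000 / 12.000 = 52.083 m before stopping.
Follower covers v·t_r = 25.0000 × 0.7 = 17.500 m while reacting, then v²/(2a_F) = 625.000 / 9.000 = 69.444 m while braking, for a total of 17.500 + 69.444 = 86.944 m.
Since a_F ≤ a_L and the follower starts braking later, the follower is never slower than the leader, so the closest approach is when both have stopped.
Minimum gap = 86.944 − 52.083 = 34.861 m.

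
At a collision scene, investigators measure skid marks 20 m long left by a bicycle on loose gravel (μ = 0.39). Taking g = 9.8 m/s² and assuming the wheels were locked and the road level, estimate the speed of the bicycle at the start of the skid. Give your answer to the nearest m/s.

Initial speed ≈ 12 m/s

Deceleration a = μg = 0.39 × 9.8 = 3.822 m/s².
v = √(2a·d) = √(2 × 3.822 × 20) = √152.880 = 12.3645 m/s.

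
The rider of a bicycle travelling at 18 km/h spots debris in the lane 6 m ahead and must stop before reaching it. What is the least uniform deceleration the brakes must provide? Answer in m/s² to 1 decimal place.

Required deceleration ≈ 2.1 m/s²

18 km/h ÷ 3.6 = 5.0000 m/s.
v² = 2a·d ⇒ a = v²/(2d) = 5.0000² / (2 × 6.000) = 25.000 / 12.000 = 2.0833 m/s².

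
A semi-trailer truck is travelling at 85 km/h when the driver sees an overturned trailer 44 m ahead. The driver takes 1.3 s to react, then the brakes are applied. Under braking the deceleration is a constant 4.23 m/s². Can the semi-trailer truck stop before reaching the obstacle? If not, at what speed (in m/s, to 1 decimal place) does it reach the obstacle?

No — it strikes the obstacle at 21.1 m/s

85 km/h ÷ 3.6 = 23.6111 m/s.
Reaction distance = 23.6111 × 1.3 = 30.694 m.
Braking distance needed to stop: v²/(2a) = 557.484 / 8.460 = 65.896 m, so total needed = 30.694 + 65.896 = 96.590 m > 44 m — it cannot stop.
Distance remaining when braking begins: 44 − 30.694 = 13.306 m.
v² = v₀² − 2a·d = 557.484 − 2 × 4.230 × 13.306 = 444.915 m²/s².
v = √444.915 = 21.093 m/s.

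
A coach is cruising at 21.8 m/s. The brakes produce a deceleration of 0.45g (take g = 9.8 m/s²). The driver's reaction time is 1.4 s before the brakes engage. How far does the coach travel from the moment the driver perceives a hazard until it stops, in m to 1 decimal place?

a = 0.45 × 9.8 = 4.410 m/s².
Reaction distance = v·t_r = 21.8000 × 1.4 = 30.520 m.
Braking distance = v²/(2a) = 21.8000² / (2 × 4.410) = 475.240 / 8.820 = 53.882 m.
Total = 30.520 + 53.882 = 84.402 m.

Total stopping distance ≈ 84.4 m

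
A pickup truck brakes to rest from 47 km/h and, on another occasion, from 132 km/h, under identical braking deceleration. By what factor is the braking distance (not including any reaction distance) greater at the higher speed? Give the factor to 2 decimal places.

Braking distance d = v²/(2a), so with a fixed, d ∝ v².
Factor = (132/47)² = 2.8085² = 7.8877.

Factor ≈ 7.89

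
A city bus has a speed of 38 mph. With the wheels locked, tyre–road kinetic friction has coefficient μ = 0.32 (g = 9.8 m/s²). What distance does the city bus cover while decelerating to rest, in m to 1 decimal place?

Braking distance ≈ 46.0 m

38 mph × 0.44704 = 16.9875 m/s.
a = μg = 0.32 × 9.8 = 3.136 m/s².
Braking distance = v²/(2a) = 16.9875² / (2 × 3.136) = 288.575 / 6.272 = 46.010 m.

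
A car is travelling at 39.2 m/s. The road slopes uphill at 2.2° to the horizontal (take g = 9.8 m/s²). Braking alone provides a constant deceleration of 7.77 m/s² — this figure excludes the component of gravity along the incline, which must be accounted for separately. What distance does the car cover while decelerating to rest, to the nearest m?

Braking distance ≈ 94 m

Gravity along the uphill slope adds to the braking deceleration: a_eff = 7.770 + 9.8·sin 2.2° = 7.770 + 0.376 = 8.146 m/s².
Braking distance = v²/(2a) = 39.2000² / (2 × 8.146) = 1536.640 / 16.292 = 94.319 m.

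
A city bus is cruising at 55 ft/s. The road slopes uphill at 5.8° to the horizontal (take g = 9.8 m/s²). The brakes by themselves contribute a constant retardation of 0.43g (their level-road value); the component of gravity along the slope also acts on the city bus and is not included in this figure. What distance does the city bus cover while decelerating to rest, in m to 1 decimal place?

Braking distance ≈ 27.0 m

55 ft/s × 0.3048 = 16.7640 m/s.
a = 0.43 × 9.8 = 4.214 m/s².
Gravity along the uphill slope adds to the braking deceleration: a_eff = 4.214 + 9.8·sin 5.8° = 4.214 + 0.990 = 5.204 m/s².
Braking distance = v²/(2a) = 16.7640² / (2 × 5.204) = 281.032 / 10.408 = 27.002 m.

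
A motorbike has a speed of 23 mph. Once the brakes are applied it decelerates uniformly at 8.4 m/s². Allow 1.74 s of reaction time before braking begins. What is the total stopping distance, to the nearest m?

Total stopping distance ≈ 24 m

23 mph × 0.44704 = 10.2819 m/s.
Reaction distance = v·t_r = 10.2819 × 1.74 = 17.891 m.
Braking distance = v²/(2a) = 10.2819² / (2 × 8.400) = 105.717 / 16.800 = 6.293 m.
Total = 17.891 + 6.293 = 24.184 m.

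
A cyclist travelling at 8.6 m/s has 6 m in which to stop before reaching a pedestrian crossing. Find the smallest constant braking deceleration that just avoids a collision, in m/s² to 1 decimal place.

Required deceleration ≈ 6.2 m/s²

v² = 2a·d ⇒ a = v²/(2d) = 8.6000² / (2 × 6.000) = 73.960 / 12.000 = 6.1633 m/s².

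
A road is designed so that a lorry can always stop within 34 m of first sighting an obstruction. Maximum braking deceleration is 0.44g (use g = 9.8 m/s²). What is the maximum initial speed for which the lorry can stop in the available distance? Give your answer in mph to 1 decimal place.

a = 0.44 × 9.8 = 4.312 m/s².
v²/(2a) = d ⇒ v = √(2 × 4.312 × 34) = √293.22 = 17.1237 m/s.
17.1237 m/s ÷ 0.44704 = 38.305 mph.

Maximum speed ≈ 38.3 mph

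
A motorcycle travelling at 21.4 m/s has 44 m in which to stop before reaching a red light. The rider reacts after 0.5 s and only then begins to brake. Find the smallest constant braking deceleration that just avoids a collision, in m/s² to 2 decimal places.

Required deceleration ≈ 6.88 m/s²

Distance covered during reaction = 21.4000 × 0.5 = 10.700 m.
Distance available for braking: 44 − 10.700 = 33.300 m.
v² = 2a·d ⇒ a = v²/(2d) = 21.4000² / (2 × 33.300) = 457.960 / 66.600 = 6.8763 m/s².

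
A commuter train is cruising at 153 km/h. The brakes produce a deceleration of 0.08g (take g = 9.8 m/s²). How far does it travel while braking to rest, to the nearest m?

Braking distance ≈ 1152 m

153 km/h ÷ 3.6 = 42.5000 m/s.
a = 0.08 × 9.8 = 0.784 m/s².
Braking distance = v²/(2a) = 42.5000² / (2 × 0.784) = 1806.250 / 1.568 = 1151.945 m.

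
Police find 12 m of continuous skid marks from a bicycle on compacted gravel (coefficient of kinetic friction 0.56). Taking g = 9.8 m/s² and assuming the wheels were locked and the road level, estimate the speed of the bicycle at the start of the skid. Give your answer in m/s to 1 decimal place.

Deceleration a = μg = 0.56 × 9.8 = 5.488 m/s².
v = √(2a·d) = √(2 × 5.488 × 12) = √131.712 = 11.4766 m/s.

Initial speed ≈ 11.5 m/s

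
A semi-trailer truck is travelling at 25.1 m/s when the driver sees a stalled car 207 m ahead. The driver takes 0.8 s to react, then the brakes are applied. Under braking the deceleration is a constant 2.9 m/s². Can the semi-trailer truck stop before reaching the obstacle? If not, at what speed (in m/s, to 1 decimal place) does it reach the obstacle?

Reaction distance = 25.1000 × 0.8 = 20.080 m.
Braking distance = v²/(2a) = 630.010 / 5.800 = 108.622 m.
Total stopping distance = 20.080 + 108.622 = 128.702 m, vs 207 m available — it stops with 207 − 128.702 = 78.298 m to spare.

Yes — it stops about 78.3 m short of the obstacle, so it never reaches it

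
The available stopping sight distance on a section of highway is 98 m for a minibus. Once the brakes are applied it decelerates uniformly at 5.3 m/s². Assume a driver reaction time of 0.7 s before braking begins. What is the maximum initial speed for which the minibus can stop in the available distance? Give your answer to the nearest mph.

Stopping distance: v·t_r + v²/(2a) = 98 with t_r = 0.7 s and a = 5.300 m/s².
So v² + 7.420 v − 1038.80 = 0.
Positive root: v = −a·t_r + √((a·t_r)² + 2a·d) = −3.710 + √(13.764 + 1038.80) = 28.7332 m/s.
28.7332 m/s ÷ 0.44704 = 64.274 mph.

Maximum speed ≈ 64 mph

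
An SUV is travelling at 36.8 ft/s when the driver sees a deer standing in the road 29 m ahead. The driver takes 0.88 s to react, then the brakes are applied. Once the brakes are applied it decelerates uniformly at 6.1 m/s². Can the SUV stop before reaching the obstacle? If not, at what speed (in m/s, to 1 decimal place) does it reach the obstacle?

36.8 ft/s × 0.3048 = 11.2166 m/s.
Reaction distance = 11.2166 × 0.88 = 9.871 m.
Braking distance = v²/(2a) = 125.812 / 12.200 = 10.312 m.
Total stopping distance = 9.871 + 10.312 = 20.183 m, vs 29 m available — it stops with 29 − 20.183 = 8.817 m to spare.

Yes — it stops about 8.8 m short of the obstacle, so it never reaches it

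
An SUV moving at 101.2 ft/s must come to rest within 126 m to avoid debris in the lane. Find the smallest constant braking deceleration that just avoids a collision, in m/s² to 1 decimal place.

Required deceleration ≈ 3.8 m/s²

101.2 ft/s × 0.3048 = 30.8458 m/s.
v² = 2a·d ⇒ a = v²/(2d) = 30.8458² / (2 × 126.000) = 951.463 / 252.000 = 3.7756 m/s².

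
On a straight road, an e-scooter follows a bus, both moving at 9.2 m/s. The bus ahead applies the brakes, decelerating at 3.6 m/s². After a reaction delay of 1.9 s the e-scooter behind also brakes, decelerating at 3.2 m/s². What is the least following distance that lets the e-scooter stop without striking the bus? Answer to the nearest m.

Minimum gap ≈ 19 m

Leader travels v²/(2a_L) = 84.640 / 7.200 = 11.756 m before stopping.
Follower covers v·t_r = 9.2000 × 1.9 = 17.480 m while reacting, then v²/(2a_F) = 84.640 / 6.400 = 13.225 m while braking, for a total of 17.480 + 13.225 = 30.705 m.
Since a_F ≤ a_L and the follower starts braking later, the follower is never slower than the leader, so the closest approach is when both have stopped.
Minimum gap = 30.705 − 11.756 = 18.949 m.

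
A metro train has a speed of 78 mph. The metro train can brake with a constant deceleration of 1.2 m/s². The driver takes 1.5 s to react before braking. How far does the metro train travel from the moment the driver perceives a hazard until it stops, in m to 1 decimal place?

Total stopping distance ≈ 558.9 m

78 mph × 0.44704 = 34.8691 m/s.
Reaction distance = v·t_r = 34.8691 × 1.5 = 52.304 m.
Braking distance = v²/(2a) = 34.8691² / (2 × 1.200) = 1215.854 / 2.400 = 506.606 m.
Total = 52.304 + 506.606 = 558.910 m.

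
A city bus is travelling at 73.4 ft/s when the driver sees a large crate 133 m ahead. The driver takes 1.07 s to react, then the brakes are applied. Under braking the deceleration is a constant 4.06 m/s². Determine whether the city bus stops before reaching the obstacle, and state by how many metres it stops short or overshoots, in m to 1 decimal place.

73.4 ft/s × 0.3048 = 22.3723 m/s.
Reaction distance = 22.3723 × 1.07 = 23.938 m.
Braking distance = v²/(2a) = 500.520 / 8.120 = 61.640 m.
Total stopping distance = 23.938 + 61.640 = 85.578 m, vs 133 m available — it stops with 133 − 85.578 = 47.422 m to spare.

Yes — it stops 47.4 m short of the obstacle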